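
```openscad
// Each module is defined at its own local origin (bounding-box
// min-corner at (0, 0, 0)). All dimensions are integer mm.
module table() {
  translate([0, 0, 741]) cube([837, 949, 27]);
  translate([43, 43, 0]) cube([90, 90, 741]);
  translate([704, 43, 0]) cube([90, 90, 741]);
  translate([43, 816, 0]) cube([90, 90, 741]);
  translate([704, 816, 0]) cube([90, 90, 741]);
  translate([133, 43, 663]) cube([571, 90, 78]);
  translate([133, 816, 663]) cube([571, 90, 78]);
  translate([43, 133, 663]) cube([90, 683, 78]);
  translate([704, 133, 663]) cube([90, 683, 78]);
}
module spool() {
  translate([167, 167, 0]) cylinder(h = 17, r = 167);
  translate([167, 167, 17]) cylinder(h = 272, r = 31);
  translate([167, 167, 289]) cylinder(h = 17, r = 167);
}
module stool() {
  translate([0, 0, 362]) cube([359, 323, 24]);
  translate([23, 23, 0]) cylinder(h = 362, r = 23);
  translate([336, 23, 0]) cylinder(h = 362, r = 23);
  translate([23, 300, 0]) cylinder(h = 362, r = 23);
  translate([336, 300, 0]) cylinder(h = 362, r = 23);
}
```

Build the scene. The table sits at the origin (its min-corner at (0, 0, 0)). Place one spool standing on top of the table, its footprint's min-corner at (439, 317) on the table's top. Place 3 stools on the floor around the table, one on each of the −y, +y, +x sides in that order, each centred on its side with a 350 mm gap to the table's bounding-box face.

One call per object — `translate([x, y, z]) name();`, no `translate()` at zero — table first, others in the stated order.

table();
translate([439, 317, 768]) spool();
translate([239, -673, 0]) stool();
translate([239, 1299, 0]) stool();
translate([1187, 313, 0]) stool();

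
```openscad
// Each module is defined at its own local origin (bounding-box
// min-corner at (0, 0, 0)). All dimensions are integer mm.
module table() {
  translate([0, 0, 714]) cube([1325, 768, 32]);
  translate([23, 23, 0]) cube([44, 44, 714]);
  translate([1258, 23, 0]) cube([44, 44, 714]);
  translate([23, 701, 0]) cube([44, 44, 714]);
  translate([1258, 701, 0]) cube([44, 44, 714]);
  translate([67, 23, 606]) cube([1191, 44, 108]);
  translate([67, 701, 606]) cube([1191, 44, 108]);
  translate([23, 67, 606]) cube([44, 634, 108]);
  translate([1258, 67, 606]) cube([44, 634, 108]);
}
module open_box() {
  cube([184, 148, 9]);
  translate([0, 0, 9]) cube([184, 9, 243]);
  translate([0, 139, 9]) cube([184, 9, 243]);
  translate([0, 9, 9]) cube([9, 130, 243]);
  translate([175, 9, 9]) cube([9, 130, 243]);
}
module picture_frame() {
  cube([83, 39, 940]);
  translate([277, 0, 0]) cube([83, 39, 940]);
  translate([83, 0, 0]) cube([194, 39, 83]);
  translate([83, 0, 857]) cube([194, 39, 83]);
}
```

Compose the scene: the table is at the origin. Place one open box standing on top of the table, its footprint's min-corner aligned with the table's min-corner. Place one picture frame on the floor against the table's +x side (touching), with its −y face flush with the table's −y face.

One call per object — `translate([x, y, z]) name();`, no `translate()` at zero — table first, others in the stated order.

table();
translate([0, 0, 746]) open_box();
translate([1325, 0, 0]) picture_frame();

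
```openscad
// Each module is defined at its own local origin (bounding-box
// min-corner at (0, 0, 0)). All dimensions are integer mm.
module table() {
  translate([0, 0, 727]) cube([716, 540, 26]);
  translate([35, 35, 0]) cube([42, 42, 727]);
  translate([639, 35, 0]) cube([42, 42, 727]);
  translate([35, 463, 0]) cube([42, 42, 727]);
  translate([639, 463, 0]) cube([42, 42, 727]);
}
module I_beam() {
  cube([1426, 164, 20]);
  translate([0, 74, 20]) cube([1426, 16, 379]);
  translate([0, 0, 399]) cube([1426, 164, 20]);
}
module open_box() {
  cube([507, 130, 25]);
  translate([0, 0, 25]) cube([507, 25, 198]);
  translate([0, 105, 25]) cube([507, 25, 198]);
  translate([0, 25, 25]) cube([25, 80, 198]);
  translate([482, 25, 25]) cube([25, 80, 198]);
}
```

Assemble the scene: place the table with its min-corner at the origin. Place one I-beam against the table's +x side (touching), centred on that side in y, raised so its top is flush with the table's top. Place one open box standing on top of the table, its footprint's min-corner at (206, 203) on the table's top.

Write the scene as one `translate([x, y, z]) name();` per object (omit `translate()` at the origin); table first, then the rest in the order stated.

table();
translate([716, 188, 334]) I_beam();
translate([206, 203, 753]) open_box();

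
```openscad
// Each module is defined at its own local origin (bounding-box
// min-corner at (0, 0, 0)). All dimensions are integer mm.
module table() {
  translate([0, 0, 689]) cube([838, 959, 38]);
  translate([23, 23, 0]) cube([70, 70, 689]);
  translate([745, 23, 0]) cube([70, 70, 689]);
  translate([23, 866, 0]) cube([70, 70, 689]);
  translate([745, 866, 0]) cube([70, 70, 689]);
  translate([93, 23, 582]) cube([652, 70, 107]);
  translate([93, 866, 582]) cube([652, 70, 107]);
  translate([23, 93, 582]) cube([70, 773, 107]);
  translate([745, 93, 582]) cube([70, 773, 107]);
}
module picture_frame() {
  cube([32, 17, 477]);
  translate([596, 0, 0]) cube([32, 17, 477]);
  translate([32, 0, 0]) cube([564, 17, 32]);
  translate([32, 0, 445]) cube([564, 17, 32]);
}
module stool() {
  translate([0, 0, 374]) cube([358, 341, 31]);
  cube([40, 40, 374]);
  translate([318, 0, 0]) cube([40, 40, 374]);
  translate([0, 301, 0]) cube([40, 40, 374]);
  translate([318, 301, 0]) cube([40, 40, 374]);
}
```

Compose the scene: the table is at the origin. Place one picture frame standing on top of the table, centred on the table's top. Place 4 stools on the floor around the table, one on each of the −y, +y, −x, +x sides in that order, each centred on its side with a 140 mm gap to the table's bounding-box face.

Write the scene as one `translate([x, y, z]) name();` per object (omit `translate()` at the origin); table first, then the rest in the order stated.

table();
translate([105, 471, 727]) picture_frame();
translate([240, -481, 0]) stool();
translate([240, 1099, 0]) stool();
translate([-498, 309, 0]) stool();
translate([978, 309, 0]) stool();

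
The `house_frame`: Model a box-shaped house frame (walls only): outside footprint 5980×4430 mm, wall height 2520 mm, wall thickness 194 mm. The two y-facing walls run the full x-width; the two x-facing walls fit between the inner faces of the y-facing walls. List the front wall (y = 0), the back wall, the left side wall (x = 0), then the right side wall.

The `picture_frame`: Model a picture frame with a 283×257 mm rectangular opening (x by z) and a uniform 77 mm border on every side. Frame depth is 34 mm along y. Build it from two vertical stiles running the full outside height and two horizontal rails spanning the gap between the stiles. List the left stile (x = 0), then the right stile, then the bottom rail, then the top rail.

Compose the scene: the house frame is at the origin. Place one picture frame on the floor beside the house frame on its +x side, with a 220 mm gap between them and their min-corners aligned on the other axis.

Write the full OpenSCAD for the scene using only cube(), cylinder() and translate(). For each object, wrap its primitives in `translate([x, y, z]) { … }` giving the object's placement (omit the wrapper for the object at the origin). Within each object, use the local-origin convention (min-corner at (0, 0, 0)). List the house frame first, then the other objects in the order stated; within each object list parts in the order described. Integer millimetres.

cube([5980, 194, 2520]);
translate([0, 4236, 0]) cube([5980, 194, 2520]);
translate([0, 194, 0]) cube([194, 4042, 2520]);
translate([5786, 194, 0]) cube([194, 4042, 2520]);
translate([6200, 0, 0]) {
  cube([77, 34, 411]);
  translate([360, 0, 0]) cube([77, 34, 411]);
  translate([77, 0, 0]) cube([283, 34, 77]);
  translate([77, 0, 334]) cube([283, 34, 77]);
}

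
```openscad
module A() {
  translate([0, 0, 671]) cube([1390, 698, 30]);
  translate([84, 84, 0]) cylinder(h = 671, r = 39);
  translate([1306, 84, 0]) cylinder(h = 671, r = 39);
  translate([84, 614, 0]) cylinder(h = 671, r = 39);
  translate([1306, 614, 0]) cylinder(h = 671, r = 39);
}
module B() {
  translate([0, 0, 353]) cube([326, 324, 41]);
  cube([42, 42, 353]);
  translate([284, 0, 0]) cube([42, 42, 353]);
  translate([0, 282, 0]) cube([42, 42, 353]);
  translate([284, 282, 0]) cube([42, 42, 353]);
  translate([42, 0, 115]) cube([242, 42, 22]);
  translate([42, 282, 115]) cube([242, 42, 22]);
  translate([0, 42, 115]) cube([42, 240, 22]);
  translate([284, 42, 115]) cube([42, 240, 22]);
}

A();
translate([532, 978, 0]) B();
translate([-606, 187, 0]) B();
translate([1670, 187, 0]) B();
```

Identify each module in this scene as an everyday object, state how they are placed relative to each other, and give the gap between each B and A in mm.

A is a table. B is a stool. Three stools sit around the table at the +y, −x, +x sides. The gap between each stool and the table is 280 mm.

Each stool's nearest face is 280 mm from the table's bounding box.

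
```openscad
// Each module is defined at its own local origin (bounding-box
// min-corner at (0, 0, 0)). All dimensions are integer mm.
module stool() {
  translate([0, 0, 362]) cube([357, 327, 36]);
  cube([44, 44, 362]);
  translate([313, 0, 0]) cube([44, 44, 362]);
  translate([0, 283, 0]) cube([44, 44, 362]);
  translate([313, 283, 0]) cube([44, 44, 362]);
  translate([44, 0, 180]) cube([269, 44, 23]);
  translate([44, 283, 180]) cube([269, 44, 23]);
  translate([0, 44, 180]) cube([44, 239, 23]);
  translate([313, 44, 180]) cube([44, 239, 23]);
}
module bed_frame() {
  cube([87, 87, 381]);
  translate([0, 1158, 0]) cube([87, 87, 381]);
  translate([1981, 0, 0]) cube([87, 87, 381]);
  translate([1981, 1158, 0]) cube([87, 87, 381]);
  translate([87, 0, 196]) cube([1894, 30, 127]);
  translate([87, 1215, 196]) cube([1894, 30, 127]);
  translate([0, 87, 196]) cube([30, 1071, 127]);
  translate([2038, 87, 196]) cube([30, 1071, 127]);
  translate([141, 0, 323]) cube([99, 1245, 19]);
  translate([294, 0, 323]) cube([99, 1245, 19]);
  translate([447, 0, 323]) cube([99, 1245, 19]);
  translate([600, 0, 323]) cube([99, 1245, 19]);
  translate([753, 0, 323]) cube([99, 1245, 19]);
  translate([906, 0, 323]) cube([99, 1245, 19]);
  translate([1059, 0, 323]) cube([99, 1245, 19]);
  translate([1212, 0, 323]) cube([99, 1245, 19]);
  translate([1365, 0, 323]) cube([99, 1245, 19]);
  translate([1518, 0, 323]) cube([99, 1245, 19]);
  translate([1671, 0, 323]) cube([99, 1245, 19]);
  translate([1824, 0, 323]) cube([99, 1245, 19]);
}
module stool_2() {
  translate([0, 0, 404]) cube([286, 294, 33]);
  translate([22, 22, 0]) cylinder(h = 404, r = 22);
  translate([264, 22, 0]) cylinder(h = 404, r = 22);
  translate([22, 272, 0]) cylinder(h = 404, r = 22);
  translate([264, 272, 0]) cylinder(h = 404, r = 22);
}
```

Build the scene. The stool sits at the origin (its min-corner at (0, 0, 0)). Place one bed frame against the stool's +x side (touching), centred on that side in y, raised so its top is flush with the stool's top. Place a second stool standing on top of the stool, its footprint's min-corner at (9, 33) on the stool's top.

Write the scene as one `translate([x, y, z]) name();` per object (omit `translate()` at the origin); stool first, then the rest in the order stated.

stool();
translate([357, -459, 17]) bed_frame();
translate([9, 33, 398]) stool_2();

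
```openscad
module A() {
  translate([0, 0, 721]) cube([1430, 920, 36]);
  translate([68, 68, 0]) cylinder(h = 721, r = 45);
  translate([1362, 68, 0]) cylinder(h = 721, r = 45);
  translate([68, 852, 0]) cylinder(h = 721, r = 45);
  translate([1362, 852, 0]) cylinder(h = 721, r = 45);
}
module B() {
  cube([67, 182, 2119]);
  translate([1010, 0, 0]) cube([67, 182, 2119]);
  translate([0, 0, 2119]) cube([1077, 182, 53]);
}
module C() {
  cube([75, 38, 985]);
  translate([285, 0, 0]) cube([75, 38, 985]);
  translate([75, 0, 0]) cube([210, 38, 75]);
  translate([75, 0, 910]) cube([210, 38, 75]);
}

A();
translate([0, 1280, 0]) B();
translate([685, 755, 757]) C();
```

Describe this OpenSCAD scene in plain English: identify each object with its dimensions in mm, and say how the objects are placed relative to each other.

A is a table: top 1430 mm (x) × 920 mm (y), 36 mm thick, upper face at z = 757 mm, on four round legs of 90 mm diameter, each leg's bounding box inset 23 mm from the nearest pair of top edges, running from z = 0 to the bottom of the top.

B is a rectangular door frame: two vertical jambs of 67×182 mm section, 2119 mm tall, with a clear opening 943 mm wide between their inner faces. A header 53 mm tall and 182 mm deep lies on top of the jambs and spans the full outside width.

C is a picture frame with a 210×835 mm rectangular opening (x by z) and a uniform 75 mm border on every side. Frame depth is 38 mm along y. It is built from two vertical stiles running the full outside height and two horizontal rails spanning the gap between the stiles.

The door frame is on the floor beside the table on its +y side. The picture frame is on top of the table.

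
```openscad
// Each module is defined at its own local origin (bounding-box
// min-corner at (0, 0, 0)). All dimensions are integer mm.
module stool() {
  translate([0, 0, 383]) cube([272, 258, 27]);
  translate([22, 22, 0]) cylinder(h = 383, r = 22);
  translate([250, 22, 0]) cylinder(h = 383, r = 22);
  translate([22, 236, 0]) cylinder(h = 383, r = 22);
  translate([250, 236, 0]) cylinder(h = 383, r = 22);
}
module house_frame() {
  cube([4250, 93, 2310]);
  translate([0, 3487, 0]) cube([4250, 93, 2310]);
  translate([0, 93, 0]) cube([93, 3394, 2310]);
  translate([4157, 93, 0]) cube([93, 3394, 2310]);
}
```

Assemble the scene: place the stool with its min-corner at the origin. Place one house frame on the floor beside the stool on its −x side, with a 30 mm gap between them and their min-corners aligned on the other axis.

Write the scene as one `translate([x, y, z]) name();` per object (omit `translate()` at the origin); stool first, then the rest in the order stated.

stool();
translate([-4280, 0, 0]) house_frame();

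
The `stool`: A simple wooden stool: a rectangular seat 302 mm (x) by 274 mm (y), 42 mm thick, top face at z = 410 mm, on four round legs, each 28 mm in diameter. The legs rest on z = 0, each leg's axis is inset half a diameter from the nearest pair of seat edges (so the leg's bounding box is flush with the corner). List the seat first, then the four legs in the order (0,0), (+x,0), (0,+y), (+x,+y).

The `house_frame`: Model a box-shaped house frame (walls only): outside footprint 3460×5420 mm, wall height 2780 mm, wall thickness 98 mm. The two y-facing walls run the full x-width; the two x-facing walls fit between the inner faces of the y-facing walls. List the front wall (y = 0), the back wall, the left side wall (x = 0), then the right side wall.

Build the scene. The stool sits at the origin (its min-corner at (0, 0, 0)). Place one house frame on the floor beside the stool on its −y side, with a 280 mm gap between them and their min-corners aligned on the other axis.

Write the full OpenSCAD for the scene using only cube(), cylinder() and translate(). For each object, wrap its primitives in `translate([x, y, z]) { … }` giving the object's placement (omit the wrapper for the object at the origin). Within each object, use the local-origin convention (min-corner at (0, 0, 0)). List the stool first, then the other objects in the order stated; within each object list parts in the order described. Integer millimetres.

translate([0, 0, 368]) cube([302, 274, 42]);
translate([14, 14, 0]) cylinder(h = 368, r = 14);
translate([288, 14, 0]) cylinder(h = 368, r = 14);
translate([14, 260, 0]) cylinder(h = 368, r = 14);
translate([288, 260, 0]) cylinder(h = 368, r = 14);
translate([0, -5700, 0]) {
  cube([3460, 98, 2780]);
  translate([0, 5322, 0]) cube([3460, 98, 2780]);
  translate([0, 98, 0]) cube([98, 5224, 2780]);
  translate([3362, 98, 0]) cube([98, 5224, 2780]);
}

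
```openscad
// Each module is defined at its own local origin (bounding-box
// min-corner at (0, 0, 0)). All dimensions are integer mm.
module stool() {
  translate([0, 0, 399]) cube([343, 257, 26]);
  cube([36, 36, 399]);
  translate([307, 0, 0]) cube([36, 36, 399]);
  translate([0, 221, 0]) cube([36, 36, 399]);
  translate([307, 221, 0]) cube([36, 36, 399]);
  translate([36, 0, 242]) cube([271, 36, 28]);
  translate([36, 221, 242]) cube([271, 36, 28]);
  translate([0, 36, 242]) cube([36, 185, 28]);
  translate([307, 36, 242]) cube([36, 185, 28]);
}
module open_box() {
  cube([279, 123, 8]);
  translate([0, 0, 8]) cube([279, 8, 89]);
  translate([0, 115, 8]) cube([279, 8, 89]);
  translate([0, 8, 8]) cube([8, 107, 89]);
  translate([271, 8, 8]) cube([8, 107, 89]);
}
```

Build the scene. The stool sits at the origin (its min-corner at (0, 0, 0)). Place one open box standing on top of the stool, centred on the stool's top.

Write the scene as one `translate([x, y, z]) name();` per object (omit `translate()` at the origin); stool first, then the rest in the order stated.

stool();
translate([32, 67, 425]) open_box();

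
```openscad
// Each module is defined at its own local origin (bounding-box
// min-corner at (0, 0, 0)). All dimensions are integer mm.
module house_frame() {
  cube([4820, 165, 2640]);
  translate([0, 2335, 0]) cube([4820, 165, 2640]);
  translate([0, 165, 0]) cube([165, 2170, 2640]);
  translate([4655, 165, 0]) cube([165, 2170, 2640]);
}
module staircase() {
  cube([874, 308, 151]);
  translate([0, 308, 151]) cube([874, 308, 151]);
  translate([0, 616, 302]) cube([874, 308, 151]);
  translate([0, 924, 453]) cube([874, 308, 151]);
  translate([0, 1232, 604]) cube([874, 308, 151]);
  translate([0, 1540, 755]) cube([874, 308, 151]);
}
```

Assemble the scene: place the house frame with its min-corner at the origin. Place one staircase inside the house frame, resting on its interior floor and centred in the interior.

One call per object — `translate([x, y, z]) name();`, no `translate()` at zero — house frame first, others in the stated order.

house_frame();
translate([1973, 326, 0]) staircase();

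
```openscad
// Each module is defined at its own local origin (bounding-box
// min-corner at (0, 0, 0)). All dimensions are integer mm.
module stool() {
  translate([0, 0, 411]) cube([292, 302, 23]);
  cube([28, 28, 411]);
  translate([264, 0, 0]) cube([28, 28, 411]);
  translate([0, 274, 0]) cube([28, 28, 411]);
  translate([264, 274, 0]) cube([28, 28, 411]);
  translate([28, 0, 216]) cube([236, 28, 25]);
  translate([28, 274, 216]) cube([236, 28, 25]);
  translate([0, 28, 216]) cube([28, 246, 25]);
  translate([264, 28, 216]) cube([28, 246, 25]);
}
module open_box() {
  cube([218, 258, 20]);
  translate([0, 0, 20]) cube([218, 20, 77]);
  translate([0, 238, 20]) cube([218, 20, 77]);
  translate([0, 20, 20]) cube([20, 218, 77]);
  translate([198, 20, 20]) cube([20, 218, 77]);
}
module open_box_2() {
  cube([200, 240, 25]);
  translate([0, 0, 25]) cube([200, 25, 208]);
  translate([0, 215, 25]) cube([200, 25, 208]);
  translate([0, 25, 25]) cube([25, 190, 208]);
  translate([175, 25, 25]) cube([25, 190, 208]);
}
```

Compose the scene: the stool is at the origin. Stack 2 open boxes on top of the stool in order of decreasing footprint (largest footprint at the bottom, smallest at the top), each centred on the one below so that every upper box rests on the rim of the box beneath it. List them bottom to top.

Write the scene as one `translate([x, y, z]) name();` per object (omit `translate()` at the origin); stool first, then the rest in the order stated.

stool();
translate([37, 22, 434]) open_box();
translate([46, 31, 531]) open_box_2();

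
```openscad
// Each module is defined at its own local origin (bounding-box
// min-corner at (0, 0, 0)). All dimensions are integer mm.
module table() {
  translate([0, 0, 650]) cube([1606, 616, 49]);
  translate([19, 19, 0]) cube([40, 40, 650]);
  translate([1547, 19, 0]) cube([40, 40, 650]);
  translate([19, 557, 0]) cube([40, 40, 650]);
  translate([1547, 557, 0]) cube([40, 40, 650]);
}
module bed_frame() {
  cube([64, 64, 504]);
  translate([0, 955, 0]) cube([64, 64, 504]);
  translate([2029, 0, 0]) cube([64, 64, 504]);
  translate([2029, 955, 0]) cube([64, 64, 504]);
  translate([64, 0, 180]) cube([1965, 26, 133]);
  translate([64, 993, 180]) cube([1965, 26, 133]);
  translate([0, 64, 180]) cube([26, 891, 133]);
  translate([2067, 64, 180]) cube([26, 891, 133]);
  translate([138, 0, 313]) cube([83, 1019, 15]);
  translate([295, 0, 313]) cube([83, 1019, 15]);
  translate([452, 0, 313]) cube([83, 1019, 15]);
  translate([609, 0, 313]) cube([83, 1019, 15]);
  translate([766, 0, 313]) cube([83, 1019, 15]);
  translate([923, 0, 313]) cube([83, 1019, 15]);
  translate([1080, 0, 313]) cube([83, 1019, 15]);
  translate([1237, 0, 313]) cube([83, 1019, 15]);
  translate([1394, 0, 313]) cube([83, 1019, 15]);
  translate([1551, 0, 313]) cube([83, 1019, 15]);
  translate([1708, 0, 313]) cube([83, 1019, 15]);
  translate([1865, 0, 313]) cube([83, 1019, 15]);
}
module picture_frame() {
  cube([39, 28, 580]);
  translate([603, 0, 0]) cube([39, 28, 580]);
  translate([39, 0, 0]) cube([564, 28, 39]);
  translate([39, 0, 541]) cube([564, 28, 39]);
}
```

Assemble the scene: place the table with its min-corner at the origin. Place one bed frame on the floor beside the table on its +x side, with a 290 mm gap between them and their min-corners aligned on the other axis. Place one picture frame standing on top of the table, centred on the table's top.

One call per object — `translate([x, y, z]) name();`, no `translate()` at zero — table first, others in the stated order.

table();
translate([1896, 0, 0]) bed_frame();
translate([482, 294, 699]) picture_frame();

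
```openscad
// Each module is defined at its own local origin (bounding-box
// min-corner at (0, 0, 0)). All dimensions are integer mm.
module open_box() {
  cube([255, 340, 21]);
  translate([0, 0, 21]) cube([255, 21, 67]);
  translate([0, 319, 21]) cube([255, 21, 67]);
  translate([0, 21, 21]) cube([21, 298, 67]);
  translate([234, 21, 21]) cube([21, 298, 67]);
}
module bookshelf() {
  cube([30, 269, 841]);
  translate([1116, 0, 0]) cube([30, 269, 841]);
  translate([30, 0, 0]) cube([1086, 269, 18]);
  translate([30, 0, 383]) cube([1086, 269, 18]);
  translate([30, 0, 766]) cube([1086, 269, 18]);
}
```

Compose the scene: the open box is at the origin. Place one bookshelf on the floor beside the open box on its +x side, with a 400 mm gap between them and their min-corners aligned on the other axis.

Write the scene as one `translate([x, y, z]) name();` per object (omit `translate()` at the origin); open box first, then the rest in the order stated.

open_box();
translate([655, 0, 0]) bookshelf();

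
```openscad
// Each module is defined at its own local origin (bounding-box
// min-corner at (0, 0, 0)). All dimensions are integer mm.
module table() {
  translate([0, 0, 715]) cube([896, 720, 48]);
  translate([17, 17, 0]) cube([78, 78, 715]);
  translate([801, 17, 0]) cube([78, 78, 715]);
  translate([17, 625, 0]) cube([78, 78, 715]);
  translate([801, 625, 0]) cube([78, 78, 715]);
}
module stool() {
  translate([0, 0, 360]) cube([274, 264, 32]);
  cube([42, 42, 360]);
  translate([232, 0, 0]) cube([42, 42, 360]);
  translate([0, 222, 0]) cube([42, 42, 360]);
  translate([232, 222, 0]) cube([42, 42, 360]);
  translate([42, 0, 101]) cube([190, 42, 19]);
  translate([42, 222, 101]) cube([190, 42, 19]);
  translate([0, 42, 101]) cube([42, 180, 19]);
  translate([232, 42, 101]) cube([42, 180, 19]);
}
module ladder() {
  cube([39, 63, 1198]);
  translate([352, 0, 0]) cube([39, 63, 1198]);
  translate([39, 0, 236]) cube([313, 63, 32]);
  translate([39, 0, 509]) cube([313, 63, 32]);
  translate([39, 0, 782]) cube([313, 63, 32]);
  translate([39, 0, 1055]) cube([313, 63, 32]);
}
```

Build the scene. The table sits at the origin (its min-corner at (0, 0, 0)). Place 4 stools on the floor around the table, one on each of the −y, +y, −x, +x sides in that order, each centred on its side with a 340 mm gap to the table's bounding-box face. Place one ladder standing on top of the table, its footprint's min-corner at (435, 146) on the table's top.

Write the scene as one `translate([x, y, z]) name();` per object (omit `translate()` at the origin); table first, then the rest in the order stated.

table();
translate([311, -604, 0]) stool();
translate([311, 1060, 0]) stool();
translate([-614, 228, 0]) stool();
translate([1236, 228, 0]) stool();
translate([435, 146, 763]) ladder();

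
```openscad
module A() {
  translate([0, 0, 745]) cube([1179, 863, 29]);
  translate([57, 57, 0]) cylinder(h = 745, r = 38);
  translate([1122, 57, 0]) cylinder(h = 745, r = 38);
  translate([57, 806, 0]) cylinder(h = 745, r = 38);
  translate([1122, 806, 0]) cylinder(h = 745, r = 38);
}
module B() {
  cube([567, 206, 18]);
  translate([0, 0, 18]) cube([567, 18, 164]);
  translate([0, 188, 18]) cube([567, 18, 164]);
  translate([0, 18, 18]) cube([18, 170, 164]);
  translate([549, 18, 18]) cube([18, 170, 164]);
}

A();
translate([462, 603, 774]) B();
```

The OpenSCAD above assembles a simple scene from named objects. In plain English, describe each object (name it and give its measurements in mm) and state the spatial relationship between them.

A is a table: top 1179 mm (x) × 863 mm (y), 29 mm thick, upper face at z = 774 mm, on four round legs of 76 mm diameter, each leg's bounding box inset 19 mm from the nearest pair of top edges, running from z = 0 to the bottom of the top.

B is an open-topped rectangular box: outside dimensions 567×206×182 mm, with a uniform wall and base thickness of 18 mm. The base is a full 567×206 slab on the floor; four walls sit on top of the base. The front and back walls (the −y and +y sides) span the full width; the two side walls fit between them.

The open box is on top of the table.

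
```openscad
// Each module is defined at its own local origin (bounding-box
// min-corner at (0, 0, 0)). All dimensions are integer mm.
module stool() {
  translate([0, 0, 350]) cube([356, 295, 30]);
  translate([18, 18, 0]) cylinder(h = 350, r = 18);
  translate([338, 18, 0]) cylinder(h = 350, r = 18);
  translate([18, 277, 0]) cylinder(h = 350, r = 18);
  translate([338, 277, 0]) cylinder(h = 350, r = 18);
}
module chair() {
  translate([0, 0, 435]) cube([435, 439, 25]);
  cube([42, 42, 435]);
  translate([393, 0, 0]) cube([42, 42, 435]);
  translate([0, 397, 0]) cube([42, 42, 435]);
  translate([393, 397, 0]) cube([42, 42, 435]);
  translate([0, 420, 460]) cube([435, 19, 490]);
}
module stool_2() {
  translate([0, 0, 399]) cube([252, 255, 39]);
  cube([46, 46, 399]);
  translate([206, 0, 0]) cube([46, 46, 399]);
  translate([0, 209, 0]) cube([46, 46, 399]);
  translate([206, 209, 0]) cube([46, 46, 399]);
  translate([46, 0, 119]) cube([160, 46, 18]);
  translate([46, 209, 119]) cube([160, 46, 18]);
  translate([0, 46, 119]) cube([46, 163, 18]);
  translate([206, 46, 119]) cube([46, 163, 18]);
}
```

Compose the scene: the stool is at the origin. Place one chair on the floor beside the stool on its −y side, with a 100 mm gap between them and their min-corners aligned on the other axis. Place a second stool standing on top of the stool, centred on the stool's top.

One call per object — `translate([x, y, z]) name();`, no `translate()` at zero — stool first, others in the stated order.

stool();
translate([0, -539, 0]) chair();
translate([52, 20, 380]) stool_2();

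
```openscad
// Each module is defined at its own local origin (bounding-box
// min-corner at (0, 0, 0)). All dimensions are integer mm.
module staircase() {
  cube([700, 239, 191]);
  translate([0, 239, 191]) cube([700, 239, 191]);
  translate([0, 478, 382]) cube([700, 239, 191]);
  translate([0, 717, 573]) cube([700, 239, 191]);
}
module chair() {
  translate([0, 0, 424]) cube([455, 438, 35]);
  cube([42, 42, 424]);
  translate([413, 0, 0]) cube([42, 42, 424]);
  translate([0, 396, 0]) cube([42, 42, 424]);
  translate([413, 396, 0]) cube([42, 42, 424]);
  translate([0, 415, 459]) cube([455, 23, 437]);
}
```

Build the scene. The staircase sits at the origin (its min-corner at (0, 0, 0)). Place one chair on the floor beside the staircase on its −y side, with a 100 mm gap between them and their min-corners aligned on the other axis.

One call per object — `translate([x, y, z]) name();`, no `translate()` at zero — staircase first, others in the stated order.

staircase();
translate([0, -538, 0]) chair();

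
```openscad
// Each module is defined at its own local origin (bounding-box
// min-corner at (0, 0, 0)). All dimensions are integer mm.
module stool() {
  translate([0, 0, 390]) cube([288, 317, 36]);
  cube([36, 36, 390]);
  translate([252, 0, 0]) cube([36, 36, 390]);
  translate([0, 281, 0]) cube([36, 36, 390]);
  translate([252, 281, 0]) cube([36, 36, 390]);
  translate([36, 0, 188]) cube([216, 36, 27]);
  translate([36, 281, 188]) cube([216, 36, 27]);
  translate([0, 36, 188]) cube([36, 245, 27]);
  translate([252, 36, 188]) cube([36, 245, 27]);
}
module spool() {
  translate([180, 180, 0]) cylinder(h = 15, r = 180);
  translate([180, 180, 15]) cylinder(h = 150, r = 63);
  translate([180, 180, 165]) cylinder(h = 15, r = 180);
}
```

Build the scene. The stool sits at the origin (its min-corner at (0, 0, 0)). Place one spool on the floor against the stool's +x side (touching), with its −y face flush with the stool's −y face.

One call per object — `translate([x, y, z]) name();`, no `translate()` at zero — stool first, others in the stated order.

stool();
translate([288, 0, 0]) spool();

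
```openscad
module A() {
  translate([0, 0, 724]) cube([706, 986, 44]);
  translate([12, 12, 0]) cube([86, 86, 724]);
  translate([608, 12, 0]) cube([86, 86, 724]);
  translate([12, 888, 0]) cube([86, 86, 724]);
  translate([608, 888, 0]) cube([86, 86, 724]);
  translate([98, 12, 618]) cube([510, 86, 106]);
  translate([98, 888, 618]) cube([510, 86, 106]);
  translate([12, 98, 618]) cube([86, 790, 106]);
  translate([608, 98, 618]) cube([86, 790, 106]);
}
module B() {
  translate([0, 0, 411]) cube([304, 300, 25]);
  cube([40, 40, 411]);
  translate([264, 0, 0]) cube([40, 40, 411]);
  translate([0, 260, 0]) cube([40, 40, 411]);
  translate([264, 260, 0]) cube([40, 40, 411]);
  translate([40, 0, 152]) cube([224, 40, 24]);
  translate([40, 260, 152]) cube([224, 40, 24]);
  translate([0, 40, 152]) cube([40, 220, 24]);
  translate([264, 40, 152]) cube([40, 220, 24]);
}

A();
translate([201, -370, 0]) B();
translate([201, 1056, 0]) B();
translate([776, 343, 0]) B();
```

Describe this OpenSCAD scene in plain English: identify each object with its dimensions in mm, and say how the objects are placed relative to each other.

A is a table with a 706×986 mm rectangular top, 44 mm thick, top surface at z = 768 mm, supported by four 86×86 mm square legs, each inset 12 mm from the nearest pair of top edges, running from the floor. Four apron rails, 86 mm thick and 106 mm tall, run between adjacent legs with their top edges flush with the underside of the top and their outer faces flush with the legs' outer faces.

B is a four-legged stool. The seat is 304×300 mm, 25 mm thick, top at z = 436 mm. It stands on four square legs, each 40×40 mm in cross-section, from z = 0 to the seat underside, each flush with a corner of the seat. Four stretchers, 40 mm wide and 24 mm tall, connect adjacent legs with their undersides at z = 152 mm, each running between the inner faces of the legs it joins and aligned with the legs' outer faces on the other axis.

Three stools sit around the table at the −y, +y, +x sides.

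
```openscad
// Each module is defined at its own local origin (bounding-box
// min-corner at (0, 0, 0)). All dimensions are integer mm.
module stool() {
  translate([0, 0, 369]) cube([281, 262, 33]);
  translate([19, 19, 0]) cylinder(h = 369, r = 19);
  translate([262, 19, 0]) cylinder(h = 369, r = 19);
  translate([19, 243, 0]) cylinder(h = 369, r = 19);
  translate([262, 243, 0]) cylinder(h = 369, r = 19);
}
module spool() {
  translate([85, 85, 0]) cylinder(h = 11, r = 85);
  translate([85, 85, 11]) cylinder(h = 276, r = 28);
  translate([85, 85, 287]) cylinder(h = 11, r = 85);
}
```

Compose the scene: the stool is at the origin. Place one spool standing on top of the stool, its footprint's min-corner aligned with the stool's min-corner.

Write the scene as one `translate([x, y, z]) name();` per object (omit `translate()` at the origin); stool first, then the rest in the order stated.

stool();
translate([0, 0, 402]) spool();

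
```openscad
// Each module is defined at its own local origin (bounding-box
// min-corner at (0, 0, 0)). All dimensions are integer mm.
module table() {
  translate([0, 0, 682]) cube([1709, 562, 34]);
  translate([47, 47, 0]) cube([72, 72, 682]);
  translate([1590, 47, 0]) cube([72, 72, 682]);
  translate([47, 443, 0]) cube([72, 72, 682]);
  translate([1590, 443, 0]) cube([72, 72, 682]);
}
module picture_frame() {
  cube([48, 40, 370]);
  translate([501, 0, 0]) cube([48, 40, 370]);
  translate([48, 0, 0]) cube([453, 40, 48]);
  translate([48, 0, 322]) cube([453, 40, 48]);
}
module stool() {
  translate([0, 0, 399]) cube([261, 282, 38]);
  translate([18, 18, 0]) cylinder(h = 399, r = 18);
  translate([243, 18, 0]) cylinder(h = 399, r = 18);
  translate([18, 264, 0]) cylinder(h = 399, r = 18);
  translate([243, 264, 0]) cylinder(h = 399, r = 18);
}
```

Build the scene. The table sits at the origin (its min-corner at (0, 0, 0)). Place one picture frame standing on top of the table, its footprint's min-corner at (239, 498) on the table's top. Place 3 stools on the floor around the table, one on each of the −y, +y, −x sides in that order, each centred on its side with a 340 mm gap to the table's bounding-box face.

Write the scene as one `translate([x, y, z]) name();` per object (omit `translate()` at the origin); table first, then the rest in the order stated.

table();
translate([239, 498, 716]) picture_frame();
translate([724, -622, 0]) stool();
translate([724, 902, 0]) stool();
translate([-601, 140, 0]) stool();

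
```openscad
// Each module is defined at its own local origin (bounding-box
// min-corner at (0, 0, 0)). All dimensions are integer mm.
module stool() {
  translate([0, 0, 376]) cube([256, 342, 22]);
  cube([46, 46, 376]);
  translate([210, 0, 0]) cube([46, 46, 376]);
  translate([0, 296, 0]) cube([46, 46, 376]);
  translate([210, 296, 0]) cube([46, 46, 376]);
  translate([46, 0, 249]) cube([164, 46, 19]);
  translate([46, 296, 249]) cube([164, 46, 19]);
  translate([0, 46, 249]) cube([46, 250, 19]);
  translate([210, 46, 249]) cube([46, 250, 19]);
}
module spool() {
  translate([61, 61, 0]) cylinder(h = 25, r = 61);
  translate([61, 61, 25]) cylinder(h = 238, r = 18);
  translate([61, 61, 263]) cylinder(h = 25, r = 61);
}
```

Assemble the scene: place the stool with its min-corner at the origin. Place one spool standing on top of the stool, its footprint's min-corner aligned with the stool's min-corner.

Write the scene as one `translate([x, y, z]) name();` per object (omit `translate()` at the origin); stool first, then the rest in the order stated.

stool();
translate([0, 0, 398]) spool();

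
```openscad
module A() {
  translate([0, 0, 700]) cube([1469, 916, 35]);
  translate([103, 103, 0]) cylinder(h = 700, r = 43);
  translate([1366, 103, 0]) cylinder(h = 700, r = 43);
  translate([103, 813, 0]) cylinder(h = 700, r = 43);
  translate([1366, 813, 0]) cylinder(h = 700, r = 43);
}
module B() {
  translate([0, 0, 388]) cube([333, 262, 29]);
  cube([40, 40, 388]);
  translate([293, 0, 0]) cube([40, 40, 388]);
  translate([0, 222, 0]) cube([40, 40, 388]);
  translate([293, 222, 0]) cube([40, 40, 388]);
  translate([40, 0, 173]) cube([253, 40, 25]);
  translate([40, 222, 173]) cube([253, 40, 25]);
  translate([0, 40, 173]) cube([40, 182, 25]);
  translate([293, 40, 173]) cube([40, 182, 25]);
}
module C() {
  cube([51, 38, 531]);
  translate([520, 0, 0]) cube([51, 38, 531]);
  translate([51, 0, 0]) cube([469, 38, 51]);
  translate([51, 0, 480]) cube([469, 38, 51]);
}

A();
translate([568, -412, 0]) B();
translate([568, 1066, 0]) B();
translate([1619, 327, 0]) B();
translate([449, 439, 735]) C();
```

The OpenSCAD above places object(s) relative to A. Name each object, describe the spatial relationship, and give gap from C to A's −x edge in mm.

The picture frame's min-x is at 449; the table's min-x is 0; gap = 449 mm.

A is a table. B is a stool. C is a picture frame. Three stools sit around the table at the −y, +y, +x sides. The picture frame is on top of the table, centred. The gap from the picture frame to the table's −x edge is 449 mm.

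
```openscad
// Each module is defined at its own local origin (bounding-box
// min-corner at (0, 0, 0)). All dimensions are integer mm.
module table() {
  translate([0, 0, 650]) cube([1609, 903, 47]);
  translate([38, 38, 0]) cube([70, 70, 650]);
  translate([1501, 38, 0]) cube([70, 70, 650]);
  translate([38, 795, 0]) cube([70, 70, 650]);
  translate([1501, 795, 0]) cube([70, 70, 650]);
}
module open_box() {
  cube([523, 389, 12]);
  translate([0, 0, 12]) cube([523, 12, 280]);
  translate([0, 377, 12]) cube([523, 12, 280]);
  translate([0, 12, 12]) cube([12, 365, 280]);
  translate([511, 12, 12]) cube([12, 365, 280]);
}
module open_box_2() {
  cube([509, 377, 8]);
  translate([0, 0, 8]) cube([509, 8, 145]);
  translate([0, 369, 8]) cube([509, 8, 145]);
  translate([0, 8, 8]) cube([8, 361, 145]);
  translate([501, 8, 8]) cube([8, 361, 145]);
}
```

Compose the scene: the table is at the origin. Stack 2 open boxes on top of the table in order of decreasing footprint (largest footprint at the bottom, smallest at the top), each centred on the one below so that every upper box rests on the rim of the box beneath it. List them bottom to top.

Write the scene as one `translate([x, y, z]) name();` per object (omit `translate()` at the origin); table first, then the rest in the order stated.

table();
translate([543, 257, 697]) open_box();
translate([550, 263, 989]) open_box_2();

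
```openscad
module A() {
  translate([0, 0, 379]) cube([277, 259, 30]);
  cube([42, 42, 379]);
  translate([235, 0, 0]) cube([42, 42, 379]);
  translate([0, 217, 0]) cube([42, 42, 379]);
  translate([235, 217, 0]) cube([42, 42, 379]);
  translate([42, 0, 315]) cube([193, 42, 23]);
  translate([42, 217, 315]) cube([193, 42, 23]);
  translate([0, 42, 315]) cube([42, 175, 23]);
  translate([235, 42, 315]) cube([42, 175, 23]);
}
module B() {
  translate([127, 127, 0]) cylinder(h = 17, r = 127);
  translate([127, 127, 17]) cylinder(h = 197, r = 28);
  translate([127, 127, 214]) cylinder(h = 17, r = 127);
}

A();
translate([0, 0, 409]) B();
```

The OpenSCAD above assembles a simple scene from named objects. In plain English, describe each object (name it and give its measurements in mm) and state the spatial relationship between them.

A is a four-legged stool. The seat is a 277×259×30 mm slab whose top surface is at z = 409 mm; four square legs, each 42×42 mm in cross-section, run from the floor (z = 0) to the underside of the seat, each flush with a corner of the seat. Four stretchers, 42 mm wide and 23 mm tall, connect adjacent legs with their undersides at z = 315 mm, each running between the inner faces of the legs it joins and aligned with the legs' outer faces on the other axis.

B is a spool: two coaxial disc flanges of radius 127 mm and thickness 17 mm, joined by a core cylinder of radius 28 mm and height 197 mm. The lower flange rests on z = 0 and the three cylinders share a vertical axis.

The spool is on top of the stool.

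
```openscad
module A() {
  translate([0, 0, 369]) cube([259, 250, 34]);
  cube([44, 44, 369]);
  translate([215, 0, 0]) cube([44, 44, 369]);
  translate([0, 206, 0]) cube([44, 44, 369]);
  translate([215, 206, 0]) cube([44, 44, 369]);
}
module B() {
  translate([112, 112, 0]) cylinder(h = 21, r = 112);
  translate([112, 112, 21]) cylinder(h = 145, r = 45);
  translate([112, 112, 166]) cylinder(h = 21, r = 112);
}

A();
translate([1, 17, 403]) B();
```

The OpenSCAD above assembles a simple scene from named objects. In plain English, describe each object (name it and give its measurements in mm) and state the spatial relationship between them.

A is a four-legged stool. The seat is a 259×250×34 mm slab whose top surface is at z = 403 mm; four square legs, each 44×44 mm in cross-section, run from the floor (z = 0) to the underside of the seat, each flush with a corner of the seat.

B is a spool: two coaxial disc flanges of radius 112 mm and thickness 21 mm, joined by a core cylinder of radius 45 mm and height 145 mm. The lower flange rests on z = 0 and the three cylinders share a vertical axis.

The spool is on top of the stool.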